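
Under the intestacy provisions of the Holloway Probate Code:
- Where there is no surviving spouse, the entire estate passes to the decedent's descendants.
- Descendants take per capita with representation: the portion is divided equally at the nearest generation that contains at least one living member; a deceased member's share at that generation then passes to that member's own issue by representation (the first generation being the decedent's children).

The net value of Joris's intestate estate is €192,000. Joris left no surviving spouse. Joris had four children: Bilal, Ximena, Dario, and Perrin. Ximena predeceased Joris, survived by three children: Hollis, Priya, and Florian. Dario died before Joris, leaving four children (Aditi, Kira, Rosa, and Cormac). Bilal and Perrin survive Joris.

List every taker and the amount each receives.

Bilal: €48,000; Hollis: €16,000; Priya: €16,000; Florian: €16,000; Aditi: €12,000; Kira: €12,000; Rosa: €12,000; Cormac: €12,000; Perrin: €48,000

The entire €192,000 passes to the descendants.
That amount (€192,000) is divided into 4 shares of €48,000: Bilal and Perrin each take €48,000; Ximena's €48,000 share passes to Ximena's issue; Dario's €48,000 share passes to Dario's issue.
Ximena's share (€48,000) is divided into 3 shares of €16,000: Hollis, Priya, and Florian each take €16,000.
Dario's share (€48,000) is divided into 4 shares of €12,000: Aditi, Kira, Rosa, and Cormac each take €12,000.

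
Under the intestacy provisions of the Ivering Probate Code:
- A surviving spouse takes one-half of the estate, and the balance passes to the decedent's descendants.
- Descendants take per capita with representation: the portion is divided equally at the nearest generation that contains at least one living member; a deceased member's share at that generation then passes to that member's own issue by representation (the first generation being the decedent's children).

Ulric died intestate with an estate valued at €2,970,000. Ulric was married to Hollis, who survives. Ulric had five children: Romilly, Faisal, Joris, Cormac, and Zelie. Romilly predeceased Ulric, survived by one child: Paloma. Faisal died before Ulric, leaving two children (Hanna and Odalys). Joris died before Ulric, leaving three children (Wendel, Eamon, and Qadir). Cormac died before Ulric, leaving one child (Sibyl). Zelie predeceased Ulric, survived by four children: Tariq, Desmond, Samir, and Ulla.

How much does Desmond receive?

Desmond receives €135,000.

Hollis takes one-half of €2,970,000 = €1,485,000. The remaining €1,485,000 passes to the descendants.
No child survives, so the initial division is made at the grandchildren's generation.
The descendants' portion (€1,485,000) is divided into 11 shares of €135,000: Paloma, Hanna, Odalys, Wendel, Eamon, Qadir, Sibyl, Tariq, Desmond, Samir, and Ulla each take €135,000.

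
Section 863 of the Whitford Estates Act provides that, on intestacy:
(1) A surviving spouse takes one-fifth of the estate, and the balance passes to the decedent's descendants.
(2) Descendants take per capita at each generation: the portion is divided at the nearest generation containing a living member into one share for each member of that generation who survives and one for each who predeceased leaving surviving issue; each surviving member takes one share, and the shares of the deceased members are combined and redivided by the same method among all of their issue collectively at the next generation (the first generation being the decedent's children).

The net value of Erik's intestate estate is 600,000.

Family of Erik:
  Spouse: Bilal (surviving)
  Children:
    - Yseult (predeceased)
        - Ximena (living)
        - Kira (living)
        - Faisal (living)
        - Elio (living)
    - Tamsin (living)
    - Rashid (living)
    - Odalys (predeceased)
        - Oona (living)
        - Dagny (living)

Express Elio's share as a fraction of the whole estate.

Elio receives 1/15 of the estate.

Bilal takes one-fifth of 600,000 = 120,000. The remaining 480,000 passes to the descendants.
The descendants' portion (480,000) is divided at the children's generation into 4 shares of 120,000. Tamsin and Rashid each take 120,000. The 2 shares of the deceased (Yseult and Odalys) are combined into a pool of 240,000.
That pool (240,000) is divided at the grandchildren's generation equally among Ximena, Kira, Faisal, Elio, Oona, and Dagny: 40,000 each.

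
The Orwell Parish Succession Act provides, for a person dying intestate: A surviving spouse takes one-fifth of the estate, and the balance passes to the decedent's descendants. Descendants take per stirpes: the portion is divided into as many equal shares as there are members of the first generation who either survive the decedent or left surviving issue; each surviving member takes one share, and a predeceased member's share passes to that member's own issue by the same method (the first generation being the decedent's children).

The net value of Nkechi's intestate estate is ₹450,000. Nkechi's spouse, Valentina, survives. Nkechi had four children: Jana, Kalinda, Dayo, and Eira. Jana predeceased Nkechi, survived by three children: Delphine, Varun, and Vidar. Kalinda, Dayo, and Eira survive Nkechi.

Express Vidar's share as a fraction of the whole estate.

Valentina takes one-fifth of ₹450,000 = ₹90,000. The remaining ₹360,000 passes to the descendants.
The descendants' portion (₹360,000) is divided into 4 shares of ₹90,000: Kalinda, Dayo, and Eira each take ₹90,000; Jana's ₹90,000 share passes to Jana's issue.
Jana's share (₹90,000) is divided into 3 shares of ₹30,000: Delphine, Varun, and Vidar each take ₹30,000.

Vidar receives 1/15 of the estate.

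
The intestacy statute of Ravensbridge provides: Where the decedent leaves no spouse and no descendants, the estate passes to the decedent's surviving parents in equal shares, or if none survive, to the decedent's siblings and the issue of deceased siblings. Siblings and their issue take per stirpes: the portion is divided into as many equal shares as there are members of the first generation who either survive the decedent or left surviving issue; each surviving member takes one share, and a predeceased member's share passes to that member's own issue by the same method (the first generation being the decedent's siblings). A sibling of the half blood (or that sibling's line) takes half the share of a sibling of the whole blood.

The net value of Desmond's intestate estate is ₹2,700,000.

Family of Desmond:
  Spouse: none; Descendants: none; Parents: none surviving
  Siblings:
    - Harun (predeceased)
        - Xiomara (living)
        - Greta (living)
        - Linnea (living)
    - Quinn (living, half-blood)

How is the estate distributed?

The entire ₹2,700,000 passes to the siblings and their issue.
Counting each half-blood sibling's line as half a unit, there are 3/2 units in ₹2,700,000, so one unit is ₹1,800,000. Whole-blood lines (Harun) take ₹1,800,000 each; half-blood lines (Quinn) take ₹900,000 each.
Harun's share (₹1,800,000) is divided into 3 shares of ₹600,000: Xiomara, Greta, and Linnea each take ₹600,000.

Xiomara: ₹600,000; Greta: ₹600,000; Linnea: ₹600,000; Quinn: ₹900,000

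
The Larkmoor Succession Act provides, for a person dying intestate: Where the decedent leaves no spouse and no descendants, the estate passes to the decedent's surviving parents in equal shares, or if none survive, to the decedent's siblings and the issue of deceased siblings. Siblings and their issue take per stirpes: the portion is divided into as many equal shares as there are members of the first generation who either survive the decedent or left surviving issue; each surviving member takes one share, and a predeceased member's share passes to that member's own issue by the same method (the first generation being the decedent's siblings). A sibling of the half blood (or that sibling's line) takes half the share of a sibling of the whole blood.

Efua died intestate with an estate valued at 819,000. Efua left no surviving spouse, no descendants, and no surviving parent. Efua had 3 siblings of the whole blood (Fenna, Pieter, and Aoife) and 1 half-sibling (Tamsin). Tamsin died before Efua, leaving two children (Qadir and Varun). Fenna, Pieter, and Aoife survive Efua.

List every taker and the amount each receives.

The entire 819,000 passes to the siblings and their issue.
Counting each half-blood sibling's line as half a unit, there are 7/2 units in 819,000, so one unit is 234,000. Whole-blood lines (Fenna, Pieter, and Aoife) take 234,000 each; half-blood lines (Tamsin) take 117,000 each.
Tamsin's share (117,000) is divided into 2 shares of 58,500: Qadir and Varun each take 58,500.

Fenna: 234,000; Pieter: 234,000; Qadir: 58,500; Varun: 58,500; Aoife: 234,000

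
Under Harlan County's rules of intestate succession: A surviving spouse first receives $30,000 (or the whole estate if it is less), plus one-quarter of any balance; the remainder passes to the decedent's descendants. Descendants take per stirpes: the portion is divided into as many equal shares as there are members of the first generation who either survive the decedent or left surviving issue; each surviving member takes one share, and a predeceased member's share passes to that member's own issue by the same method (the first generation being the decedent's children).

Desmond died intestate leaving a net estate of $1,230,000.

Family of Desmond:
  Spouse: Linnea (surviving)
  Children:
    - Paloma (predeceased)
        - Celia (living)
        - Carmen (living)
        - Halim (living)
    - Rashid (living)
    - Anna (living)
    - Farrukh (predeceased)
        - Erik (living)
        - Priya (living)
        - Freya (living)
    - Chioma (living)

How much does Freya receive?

Linnea first takes $30,000, leaving a balance of $1,200,000. Linnea then takes one-quarter of the balance ($300,000), for a total of $330,000. The remaining $900,000 passes to the descendants.
The descendants' portion ($900,000) is divided into 5 shares of $180,000: Rashid, Anna, and Chioma each take $180,000; Paloma's $180,000 share passes to Paloma's issue; Farrukh's $180,000 share passes to Farrukh's issue.
Paloma's share ($180,000) is divided into 3 shares of $60,000: Celia, Carmen, and Halim each take $60,000.
Farrukh's share ($180,000) is divided into 3 shares of $60,000: Erik, Priya, and Freya each take $60,000.

Freya receives $60,000.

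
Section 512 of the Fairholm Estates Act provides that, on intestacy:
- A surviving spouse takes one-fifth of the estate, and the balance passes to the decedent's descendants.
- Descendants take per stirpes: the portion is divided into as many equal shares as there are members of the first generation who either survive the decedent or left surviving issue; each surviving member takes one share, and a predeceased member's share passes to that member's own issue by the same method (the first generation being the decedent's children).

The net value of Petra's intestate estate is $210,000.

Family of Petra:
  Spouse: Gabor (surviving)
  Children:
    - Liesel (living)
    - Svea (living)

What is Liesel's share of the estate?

Liesel receives $84,000.

Gabor takes one-fifth of $210,000 = $42,000. The remaining $168,000 passes to the descendants.
The descendants' portion ($168,000) is divided into 2 shares of $84,000: Liesel and Svea each take $84,000.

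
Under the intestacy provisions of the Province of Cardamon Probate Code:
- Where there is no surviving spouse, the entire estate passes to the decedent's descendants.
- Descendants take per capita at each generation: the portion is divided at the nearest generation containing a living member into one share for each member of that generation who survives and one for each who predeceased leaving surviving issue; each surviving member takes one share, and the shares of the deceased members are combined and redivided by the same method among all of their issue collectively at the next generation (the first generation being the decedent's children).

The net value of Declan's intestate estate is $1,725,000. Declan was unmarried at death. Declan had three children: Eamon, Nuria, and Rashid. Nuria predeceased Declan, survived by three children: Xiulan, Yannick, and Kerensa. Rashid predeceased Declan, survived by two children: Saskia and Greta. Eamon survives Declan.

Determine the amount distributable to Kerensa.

The entire $1,725,000 passes to the descendants.
That amount ($1,725,000) is divided at the children's generation into 3 shares of $575,000. Eamon takes $575,000. The 2 shares of the deceased (Nuria and Rashid) are combined into a pool of $1,150,000.
That pool ($1,150,000) is divided at the grandchildren's generation equally among Xiulan, Yannick, Kerensa, Saskia, and Greta: $230,000 each.

Kerensa receives $230,000.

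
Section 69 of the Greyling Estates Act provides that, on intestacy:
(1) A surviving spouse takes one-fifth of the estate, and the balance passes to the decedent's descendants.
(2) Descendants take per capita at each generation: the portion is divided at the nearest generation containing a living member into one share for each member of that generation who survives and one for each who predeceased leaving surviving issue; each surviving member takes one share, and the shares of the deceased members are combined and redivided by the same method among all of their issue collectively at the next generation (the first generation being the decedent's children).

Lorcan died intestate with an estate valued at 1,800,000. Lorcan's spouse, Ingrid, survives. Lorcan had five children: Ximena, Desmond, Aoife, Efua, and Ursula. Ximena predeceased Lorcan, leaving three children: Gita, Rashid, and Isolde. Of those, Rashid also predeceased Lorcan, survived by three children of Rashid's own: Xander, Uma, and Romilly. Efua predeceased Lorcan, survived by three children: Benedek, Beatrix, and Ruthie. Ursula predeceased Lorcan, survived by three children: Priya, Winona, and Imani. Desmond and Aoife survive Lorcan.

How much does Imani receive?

Imani receives 96,000.

Ingrid takes one-fifth of 1,800,000 = 360,000. The remaining 1,440,000 passes to the descendants.
The descendants' portion (1,440,000) is divided at the children's generation into 5 shares of 288,000. Desmond and Aoife each take 288,000. The 3 shares of the deceased (Ximena, Efua, and Ursula) are combined into a pool of 864,000.
That pool (864,000) is divided at the grandchildren's generation into 9 shares of 96,000. Gita, Isolde, Benedek, Beatrix, Ruthie, Priya, Winona, and Imani each take 96,000. The remaining share for the deceased Rashid (96,000) is carried to the next generation.
That pool (96,000) is divided at the great-grandchildren's generation equally among Xander, Uma, and Romilly: 32,000 each.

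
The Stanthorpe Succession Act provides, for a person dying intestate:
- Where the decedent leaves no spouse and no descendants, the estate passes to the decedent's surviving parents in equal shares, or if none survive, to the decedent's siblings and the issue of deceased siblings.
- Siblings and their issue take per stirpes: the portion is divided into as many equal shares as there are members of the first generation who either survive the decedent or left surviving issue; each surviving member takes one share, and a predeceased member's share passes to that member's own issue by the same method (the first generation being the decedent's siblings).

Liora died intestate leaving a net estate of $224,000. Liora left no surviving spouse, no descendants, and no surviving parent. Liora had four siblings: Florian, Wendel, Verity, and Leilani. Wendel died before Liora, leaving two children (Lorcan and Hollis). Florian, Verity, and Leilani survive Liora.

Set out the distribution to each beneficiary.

The entire $224,000 passes to the siblings and their issue.
That amount ($224,000) is divided into 4 shares of $56,000: Florian, Verity, and Leilani each take $56,000; Wendel's $56,000 share passes to Wendel's issue.
Wendel's share ($56,000) is divided into 2 shares of $28,000: Lorcan and Hollis each take $28,000.

Florian: $56,000; Lorcan: $28,000; Hollis: $28,000; Verity: $56,000; Leilani: $56,000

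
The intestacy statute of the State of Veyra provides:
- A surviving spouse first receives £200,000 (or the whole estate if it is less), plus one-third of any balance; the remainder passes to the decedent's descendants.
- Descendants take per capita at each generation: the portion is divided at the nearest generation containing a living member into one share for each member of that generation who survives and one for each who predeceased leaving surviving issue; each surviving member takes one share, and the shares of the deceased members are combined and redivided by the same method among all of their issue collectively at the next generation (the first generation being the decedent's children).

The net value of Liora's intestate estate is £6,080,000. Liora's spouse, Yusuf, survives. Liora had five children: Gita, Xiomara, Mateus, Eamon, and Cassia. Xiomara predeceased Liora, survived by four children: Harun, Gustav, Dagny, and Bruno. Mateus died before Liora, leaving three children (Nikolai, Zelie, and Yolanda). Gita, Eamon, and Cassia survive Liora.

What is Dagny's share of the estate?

Dagny receives £224,000.

Yusuf first takes £200,000, leaving a balance of £5,880,000. Yusuf then takes one-third of the balance (£1,960,000), for a total of £2,160,000. The remaining £3,920,000 passes to the descendants.
The descendants' portion (£3,920,000) is divided at the children's generation into 5 shares of £784,000. Gita, Eamon, and Cassia each take £784,000. The 2 shares of the deceased (Xiomara and Mateus) are combined into a pool of £1,568,000.
That pool (£1,568,000) is divided at the grandchildren's generation equally among Harun, Gustav, Dagny, Bruno, Nikolai, Zelie, and Yolanda: £224,000 each.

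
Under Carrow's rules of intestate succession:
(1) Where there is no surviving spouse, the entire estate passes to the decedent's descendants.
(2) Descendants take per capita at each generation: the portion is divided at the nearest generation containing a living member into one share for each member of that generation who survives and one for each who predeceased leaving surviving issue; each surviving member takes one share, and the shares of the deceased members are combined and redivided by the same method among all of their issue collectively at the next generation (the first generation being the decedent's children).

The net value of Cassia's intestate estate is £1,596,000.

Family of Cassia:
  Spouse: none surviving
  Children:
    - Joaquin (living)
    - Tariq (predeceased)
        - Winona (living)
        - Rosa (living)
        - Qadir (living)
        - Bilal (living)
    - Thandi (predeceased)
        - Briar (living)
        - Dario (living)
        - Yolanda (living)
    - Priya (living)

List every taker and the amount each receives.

Joaquin: £399,000; Winona: £114,000; Rosa: £114,000; Qadir: £114,000; Bilal: £114,000; Briar: £114,000; Dario: £114,000; Yolanda: £114,000; Priya: £399,000

The entire £1,596,000 passes to the descendants.
That amount (£1,596,000) is divided at the children's generation into 4 shares of £399,000. Joaquin and Priya each take £399,000. The 2 shares of the deceased (Tariq and Thandi) are combined into a pool of £798,000.
That pool (£798,000) is divided at the grandchildren's generation equally among Winona, Rosa, Qadir, Bilal, Briar, Dario, and Yolanda: £114,000 each.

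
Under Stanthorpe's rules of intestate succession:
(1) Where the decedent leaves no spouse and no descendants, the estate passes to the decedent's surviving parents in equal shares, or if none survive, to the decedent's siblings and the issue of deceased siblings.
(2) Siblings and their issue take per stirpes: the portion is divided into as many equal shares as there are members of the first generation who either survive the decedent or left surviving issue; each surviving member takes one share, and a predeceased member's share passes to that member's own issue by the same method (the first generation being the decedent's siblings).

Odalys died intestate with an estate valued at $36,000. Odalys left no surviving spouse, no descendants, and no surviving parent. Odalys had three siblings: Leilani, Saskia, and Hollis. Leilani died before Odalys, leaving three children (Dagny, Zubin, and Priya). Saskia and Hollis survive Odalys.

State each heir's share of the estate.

Dagny: $4,000; Zubin: $4,000; Priya: $4,000; Saskia: $12,000; Hollis: $12,000

The entire $36,000 passes to the siblings and their issue.
That amount ($36,000) is divided into 3 shares of $12,000: Saskia and Hollis each take $12,000; Leilani's $12,000 share passes to Leilani's issue.
Leilani's share ($12,000) is divided into 3 shares of $4,000: Dagny, Zubin, and Priya each take $4,000.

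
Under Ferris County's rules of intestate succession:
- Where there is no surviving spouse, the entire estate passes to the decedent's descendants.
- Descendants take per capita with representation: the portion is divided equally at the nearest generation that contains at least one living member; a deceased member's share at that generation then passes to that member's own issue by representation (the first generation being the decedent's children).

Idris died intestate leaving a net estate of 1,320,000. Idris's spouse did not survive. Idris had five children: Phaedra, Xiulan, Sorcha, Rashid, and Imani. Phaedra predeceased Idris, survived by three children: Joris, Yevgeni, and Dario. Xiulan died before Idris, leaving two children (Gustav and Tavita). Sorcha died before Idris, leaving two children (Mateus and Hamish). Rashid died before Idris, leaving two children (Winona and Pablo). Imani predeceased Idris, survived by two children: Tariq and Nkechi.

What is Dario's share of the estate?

Dario receives 120,000.

The entire 1,320,000 passes to the descendants.
No child survives, so the initial division is made at the grandchildren's generation.
That amount (1,320,000) is divided into 11 shares of 120,000: Joris, Yevgeni, Dario, Gustav, Tavita, Mateus, Hamish, Winona, Pablo, Tariq, and Nkechi each take 120,000.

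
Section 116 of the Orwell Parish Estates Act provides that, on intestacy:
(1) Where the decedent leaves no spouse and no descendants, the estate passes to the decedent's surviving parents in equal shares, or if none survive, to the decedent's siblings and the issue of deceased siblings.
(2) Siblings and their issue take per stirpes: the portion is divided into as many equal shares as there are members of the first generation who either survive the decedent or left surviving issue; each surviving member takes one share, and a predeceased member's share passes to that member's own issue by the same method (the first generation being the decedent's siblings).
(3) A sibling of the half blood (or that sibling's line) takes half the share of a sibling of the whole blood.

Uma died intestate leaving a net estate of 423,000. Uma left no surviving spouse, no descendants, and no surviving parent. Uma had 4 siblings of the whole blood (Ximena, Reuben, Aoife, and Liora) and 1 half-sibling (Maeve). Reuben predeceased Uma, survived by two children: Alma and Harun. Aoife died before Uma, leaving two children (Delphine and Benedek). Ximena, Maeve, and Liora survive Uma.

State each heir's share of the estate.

The entire 423,000 passes to the siblings and their issue.
Counting each half-blood sibling's line as half a unit, there are 9/2 units in 423,000, so one unit is 94,000. Whole-blood lines (Ximena, Reuben, Aoife, and Liora) take 94,000 each; half-blood lines (Maeve) take 47,000 each.
Reuben's share (94,000) is divided into 2 shares of 47,000: Alma and Harun each take 47,000.
Aoife's share (94,000) is divided into 2 shares of 47,000: Delphine and Benedek each take 47,000.

Ximena: 94,000; Alma: 47,000; Harun: 47,000; Maeve: 47,000; Delphine: 47,000; Benedek: 47,000; Liora: 94,000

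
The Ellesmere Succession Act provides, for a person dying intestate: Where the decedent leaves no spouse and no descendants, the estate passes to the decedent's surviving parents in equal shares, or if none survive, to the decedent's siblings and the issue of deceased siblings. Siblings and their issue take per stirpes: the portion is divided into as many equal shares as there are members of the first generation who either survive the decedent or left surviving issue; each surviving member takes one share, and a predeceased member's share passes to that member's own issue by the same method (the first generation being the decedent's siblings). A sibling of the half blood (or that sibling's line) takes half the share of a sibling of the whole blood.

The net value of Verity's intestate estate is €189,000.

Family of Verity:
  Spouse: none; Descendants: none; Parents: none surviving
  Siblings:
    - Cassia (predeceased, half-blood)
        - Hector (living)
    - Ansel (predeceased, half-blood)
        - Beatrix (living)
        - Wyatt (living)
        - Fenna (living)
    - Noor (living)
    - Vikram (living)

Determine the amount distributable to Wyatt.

Wyatt receives €10,500.

The entire €189,000 passes to the siblings and their issue.
Counting each half-blood sibling's line as half a unit, there are 3 units in €189,000, so one unit is €63,000. Whole-blood lines (Noor and Vikram) take €63,000 each; half-blood lines (Cassia and Ansel) take €31,500 each.
Cassia's share (€31,500) passes entirely to Hector.
Ansel's share (€31,500) is divided into 3 shares of €10,500: Beatrix, Wyatt, and Fenna each take €10,500.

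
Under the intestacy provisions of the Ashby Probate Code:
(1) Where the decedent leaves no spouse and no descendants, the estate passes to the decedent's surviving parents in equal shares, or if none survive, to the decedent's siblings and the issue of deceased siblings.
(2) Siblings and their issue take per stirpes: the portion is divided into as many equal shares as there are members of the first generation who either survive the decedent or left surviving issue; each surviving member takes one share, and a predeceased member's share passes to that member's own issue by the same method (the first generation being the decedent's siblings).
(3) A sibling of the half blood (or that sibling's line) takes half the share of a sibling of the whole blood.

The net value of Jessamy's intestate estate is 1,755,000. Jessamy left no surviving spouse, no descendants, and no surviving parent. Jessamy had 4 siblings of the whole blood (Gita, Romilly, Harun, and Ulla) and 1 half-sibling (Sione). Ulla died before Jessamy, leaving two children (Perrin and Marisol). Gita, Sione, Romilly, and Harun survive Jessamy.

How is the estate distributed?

The entire 1,755,000 passes to the siblings and their issue.
Counting each half-blood sibling's line as half a unit, there are 9/2 units in 1,755,000, so one unit is 390,000. Whole-blood lines (Gita, Romilly, Harun, and Ulla) take 390,000 each; half-blood lines (Sione) take 195,000 each.
Ulla's share (390,000) is divided into 2 shares of 195,000: Perrin and Marisol each take 195,000.

Gita: 390,000; Sione: 195,000; Romilly: 390,000; Harun: 390,000; Perrin: 195,000; Marisol: 195,000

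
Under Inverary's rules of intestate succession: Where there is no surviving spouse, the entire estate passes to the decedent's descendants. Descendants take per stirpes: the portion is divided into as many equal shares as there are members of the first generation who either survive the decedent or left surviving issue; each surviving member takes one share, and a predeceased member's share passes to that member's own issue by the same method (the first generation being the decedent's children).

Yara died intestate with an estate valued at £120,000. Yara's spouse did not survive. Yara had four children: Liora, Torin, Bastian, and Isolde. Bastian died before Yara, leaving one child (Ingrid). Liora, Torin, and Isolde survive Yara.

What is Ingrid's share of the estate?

Ingrid receives £30,000.

The entire £120,000 passes to the descendants.
That amount (£120,000) is divided into 4 shares of £30,000: Liora, Torin, and Isolde each take £30,000; Bastian's £30,000 share passes to Bastian's issue.
Bastian's share (£30,000) passes entirely to Ingrid.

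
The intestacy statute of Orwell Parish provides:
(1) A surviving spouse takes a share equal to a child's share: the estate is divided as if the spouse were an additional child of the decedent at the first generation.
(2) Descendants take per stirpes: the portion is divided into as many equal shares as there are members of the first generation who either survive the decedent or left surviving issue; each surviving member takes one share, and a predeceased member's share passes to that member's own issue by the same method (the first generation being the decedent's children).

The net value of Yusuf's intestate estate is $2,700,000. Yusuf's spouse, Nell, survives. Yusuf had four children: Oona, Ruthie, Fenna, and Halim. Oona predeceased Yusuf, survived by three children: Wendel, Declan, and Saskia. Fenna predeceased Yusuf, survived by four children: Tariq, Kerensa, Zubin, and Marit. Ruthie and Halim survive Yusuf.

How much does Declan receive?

The spouse counts as an additional share at the children's level, so there are 5 primary shares of $540,000. Nell takes one such share ($540,000).
The children's combined portion ($2,160,000) is divided into 4 shares of $540,000: Ruthie and Halim each take $540,000; Oona's $540,000 share passes to Oona's issue; Fenna's $540,000 share passes to Fenna's issue.
Oona's share ($540,000) is divided into 3 shares of $180,000: Wendel, Declan, and Saskia each take $180,000.
Fenna's share ($540,000) is divided into 4 shares of $135,000: Tariq, Kerensa, Zubin, and Marit each take $135,000.

Declan receives $180,000.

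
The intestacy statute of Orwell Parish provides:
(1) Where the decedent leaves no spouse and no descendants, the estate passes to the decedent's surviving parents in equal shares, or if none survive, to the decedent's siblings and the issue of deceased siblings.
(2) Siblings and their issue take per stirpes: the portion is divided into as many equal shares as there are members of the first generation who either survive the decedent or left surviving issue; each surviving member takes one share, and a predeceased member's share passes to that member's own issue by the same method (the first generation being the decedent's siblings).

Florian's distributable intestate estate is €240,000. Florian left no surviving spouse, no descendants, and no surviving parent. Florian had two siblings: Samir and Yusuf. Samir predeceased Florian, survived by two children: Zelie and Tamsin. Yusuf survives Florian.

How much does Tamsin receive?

Tamsin receives €60,000.

The entire €240,000 passes to the siblings and their issue.
That amount (€240,000) is divided into 2 shares of €120,000: Yusuf takes €120,000; Samir's €120,000 share passes to Samir's issue.
Samir's share (€120,000) is divided into 2 shares of €60,000: Zelie and Tamsin each take €60,000.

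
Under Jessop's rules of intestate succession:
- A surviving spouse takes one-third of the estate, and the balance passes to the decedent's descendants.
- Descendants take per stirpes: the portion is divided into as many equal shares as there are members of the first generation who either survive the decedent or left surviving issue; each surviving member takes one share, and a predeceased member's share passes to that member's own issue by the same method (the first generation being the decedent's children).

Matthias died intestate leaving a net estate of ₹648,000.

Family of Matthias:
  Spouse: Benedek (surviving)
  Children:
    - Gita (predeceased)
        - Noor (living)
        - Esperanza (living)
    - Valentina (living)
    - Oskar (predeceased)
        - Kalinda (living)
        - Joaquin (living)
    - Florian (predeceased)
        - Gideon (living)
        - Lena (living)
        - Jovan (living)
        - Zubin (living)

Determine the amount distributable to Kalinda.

Benedek takes one-third of ₹648,000 = ₹216,000. The remaining ₹432,000 passes to the descendants.
The descendants' portion (₹432,000) is divided into 4 shares of ₹108,000: Valentina takes ₹108,000; Gita's ₹108,000 share passes to Gita's issue; Oskar's ₹108,000 share passes to Oskar's issue; Florian's ₹108,000 share passes to Florian's issue.
Gita's share (₹108,000) is divided into 2 shares of ₹54,000: Noor and Esperanza each take ₹54,000.
Oskar's share (₹108,000) is divided into 2 shares of ₹54,000: Kalinda and Joaquin each take ₹54,000.
Florian's share (₹108,000) is divided into 4 shares of ₹27,000: Gideon, Lena, Jovan, and Zubin each take ₹27,000.

Kalinda receives ₹54,000.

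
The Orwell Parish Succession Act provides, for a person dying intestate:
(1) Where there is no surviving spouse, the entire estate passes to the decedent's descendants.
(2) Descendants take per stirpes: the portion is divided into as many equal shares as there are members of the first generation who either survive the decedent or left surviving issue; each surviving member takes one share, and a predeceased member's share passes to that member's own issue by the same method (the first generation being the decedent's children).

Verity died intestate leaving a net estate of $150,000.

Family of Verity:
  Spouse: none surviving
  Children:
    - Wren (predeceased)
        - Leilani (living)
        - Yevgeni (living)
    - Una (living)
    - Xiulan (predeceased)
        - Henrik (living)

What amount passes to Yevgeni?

Yevgeni receives $25,000.

The entire $150,000 passes to the descendants.
That amount ($150,000) is divided into 3 shares of $50,000: Una takes $50,000; Wren's $50,000 share passes to Wren's issue; Xiulan's $50,000 share passes to Xiulan's issue.
Wren's share ($50,000) is divided into 2 shares of $25,000: Leilani and Yevgeni each take $25,000.
Xiulan's share ($50,000) passes entirely to Henrik.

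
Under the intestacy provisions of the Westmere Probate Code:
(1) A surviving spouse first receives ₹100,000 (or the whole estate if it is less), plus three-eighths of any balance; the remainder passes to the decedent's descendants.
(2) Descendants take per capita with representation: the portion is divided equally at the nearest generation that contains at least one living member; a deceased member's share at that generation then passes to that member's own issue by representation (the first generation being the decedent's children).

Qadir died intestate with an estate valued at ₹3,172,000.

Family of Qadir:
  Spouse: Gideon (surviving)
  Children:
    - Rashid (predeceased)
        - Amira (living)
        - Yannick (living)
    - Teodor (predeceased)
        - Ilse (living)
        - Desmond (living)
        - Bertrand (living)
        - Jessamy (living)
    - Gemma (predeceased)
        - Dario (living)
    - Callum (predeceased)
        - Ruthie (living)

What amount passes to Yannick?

Yannick receives ₹240,000.

Gideon first takes ₹100,000, leaving a balance of ₹3,072,000. Gideon then takes three-eighths of the balance (₹1,152,000), for a total of ₹1,252,000. The remaining ₹1,920,000 passes to the descendants.
No child survives, so the initial division is made at the grandchildren's generation.
The descendants' portion (₹1,920,000) is divided into 8 shares of ₹240,000: Amira, Yannick, Ilse, Desmond, Bertrand, Jessamy, Dario, and Ruthie each take ₹240,000.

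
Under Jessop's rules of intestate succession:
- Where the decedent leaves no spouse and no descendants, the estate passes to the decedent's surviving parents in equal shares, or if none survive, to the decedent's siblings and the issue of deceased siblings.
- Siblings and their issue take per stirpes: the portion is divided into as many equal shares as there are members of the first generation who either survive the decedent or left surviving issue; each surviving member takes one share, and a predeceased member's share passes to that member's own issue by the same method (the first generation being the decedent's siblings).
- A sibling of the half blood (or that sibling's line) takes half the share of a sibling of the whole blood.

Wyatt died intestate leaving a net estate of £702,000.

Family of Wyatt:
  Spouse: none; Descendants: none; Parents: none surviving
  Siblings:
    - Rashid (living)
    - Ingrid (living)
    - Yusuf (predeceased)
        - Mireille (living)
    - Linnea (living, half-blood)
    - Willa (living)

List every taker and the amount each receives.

Rashid: £156,000; Ingrid: £156,000; Mireille: £156,000; Linnea: £78,000; Willa: £156,000

The entire £702,000 passes to the siblings and their issue.
Counting each half-blood sibling's line as half a unit, there are 9/2 units in £702,000, so one unit is £156,000. Whole-blood lines (Rashid, Ingrid, Yusuf, and Willa) take £156,000 each; half-blood lines (Linnea) take £78,000 each.
Yusuf's share (£156,000) passes entirely to Mireille.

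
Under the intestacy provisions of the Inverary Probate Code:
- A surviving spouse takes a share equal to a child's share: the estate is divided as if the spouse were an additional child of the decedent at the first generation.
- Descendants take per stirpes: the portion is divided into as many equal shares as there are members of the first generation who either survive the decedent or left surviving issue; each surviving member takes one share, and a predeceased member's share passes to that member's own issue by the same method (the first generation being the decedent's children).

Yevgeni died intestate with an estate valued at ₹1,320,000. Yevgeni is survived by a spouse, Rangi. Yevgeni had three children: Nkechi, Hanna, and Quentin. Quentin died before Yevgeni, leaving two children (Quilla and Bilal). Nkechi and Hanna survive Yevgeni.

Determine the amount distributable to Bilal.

The spouse counts as an additional share at the children's level, so there are 4 primary shares of ₹330,000. Rangi takes one such share (₹330,000).
The children's combined portion (₹990,000) is divided into 3 shares of ₹330,000: Nkechi and Hanna each take ₹330,000; Quentin's ₹330,000 share passes to Quentin's issue.
Quentin's share (₹330,000) is divided into 2 shares of ₹165,000: Quilla and Bilal each take ₹165,000.

Bilal receives ₹165,000.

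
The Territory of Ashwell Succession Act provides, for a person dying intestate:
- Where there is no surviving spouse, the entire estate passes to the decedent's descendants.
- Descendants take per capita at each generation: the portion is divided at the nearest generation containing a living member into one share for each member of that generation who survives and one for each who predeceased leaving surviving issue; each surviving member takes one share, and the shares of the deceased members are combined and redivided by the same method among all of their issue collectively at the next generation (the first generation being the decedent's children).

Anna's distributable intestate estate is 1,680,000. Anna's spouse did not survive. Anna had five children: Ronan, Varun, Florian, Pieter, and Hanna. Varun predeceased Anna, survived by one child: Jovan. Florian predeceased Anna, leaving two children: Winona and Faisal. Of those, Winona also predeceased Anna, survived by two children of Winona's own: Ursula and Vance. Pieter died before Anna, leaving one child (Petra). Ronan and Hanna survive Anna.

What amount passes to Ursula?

The entire 1,680,000 passes to the descendants.
That amount (1,680,000) is divided at the children's generation into 5 shares of 336,000. Ronan and Hanna each take 336,000. The 3 shares of the deceased (Varun, Florian, and Pieter) are combined into a pool of 1,008,000.
That pool (1,008,000) is divided at the grandchildren's generation into 4 shares of 252,000. Jovan, Faisal, and Petra each take 252,000. The remaining share for the deceased Winona (252,000) is carried to the next generation.
That pool (252,000) is divided at the great-grandchildren's generation equally among Ursula and Vance: 126,000 each.

Ursula receives 126,000.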